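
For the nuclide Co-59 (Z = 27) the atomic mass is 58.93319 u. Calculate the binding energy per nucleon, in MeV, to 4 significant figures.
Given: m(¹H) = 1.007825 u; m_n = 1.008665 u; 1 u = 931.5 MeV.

Mass of separated nucleons = 27(1.007825) + 32(1.008665) = 27.211275 + 32.277280 = 59.488555 u
Δm = 59.488555 − 58.93319 = 0.555365 u
E_B = 0.555365 × 931.5 = 517.322 MeV
Dividing by A = 59 gives 8.768 MeV per nucleon.

8.768 MeV/nucleon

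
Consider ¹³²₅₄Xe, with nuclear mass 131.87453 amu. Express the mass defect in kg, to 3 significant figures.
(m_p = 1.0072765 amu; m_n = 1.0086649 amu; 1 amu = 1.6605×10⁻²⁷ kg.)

1.98e-27 kg

Total constituent mass: 54 × 1.0072765 + 78 × 1.0086649 = 133.0687932 amu
Δm = 133.0687932 − 131.87453 = 1.1942632 amu
In SI units: 1.1942632 amu × 1.6605×10⁻²⁷ kg/amu = 1.9831e-27 kg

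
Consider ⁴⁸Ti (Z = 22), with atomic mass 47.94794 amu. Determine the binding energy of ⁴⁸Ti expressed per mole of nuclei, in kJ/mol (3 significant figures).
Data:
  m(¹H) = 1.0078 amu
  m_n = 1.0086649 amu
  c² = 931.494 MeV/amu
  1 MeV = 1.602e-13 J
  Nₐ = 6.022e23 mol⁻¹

4.03e+10 kJ/mol

With 22 protons and 26 neutrons (A = 48):
Mass of separated nucleons = 22(1.0078) + 26(1.0086649) = 22.1716 + 26.2252874 = 48.3968874 amu
The mass defect is 48.3968874 − 47.94794 = 0.4489474 amu.
Binding energy = Δm·c² = 0.4489474 × 931.494 MeV/amu = 418.192 MeV
Per nucleus in joules: 418.192 MeV × 1.602e-13 J/MeV = 6.6994e-11 J
Per mole: 6.6994e-11 J × 6.022e23 mol⁻¹ = 4.0344e+13 J/mol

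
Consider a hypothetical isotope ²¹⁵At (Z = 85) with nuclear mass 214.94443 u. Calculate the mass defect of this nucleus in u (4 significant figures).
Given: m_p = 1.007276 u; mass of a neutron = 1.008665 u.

With 85 protons and 130 neutrons (A = 215):
Σm = 85·m_p + 130·m_n = 85.618460 + 131.126450 = 216.744910 u
Mass defect Δm = 216.744910 − 214.94443 = 1.800480 u

1.800 u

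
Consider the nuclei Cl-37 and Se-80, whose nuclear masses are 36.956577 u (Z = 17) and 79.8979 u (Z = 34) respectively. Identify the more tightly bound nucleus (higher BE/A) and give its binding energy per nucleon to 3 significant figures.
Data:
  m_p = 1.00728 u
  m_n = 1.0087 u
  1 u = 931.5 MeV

Cl-37: Σm = 17(1.00728) + 20(1.0087) = 37.29776 u; Δm = 0.341183 u; E_B = 317.812 MeV; E_B/A = 8.590 MeV
Se-80: Σm = 34(1.00728) + 46(1.0087) = 80.64772 u; Δm = 0.74982 u; E_B = 698.46 MeV; E_B/A = 8.731 MeV
Se-80 has the higher binding energy per nucleon, so it is the more tightly bound nucleus.

Se-80; 8.73 MeV/nucleon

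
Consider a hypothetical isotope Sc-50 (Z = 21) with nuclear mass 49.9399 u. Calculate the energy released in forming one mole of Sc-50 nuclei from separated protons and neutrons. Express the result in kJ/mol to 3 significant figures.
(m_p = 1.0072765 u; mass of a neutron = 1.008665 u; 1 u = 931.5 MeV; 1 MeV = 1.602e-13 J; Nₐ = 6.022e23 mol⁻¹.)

The nucleus contains 21 protons and 50 − 21 = 29 neutrons.
Σm = 21·m_p + 29·m_n = 21.1528065 + 29.251285 = 50.4040915 u
Δm = 50.4040915 − 49.9399 = 0.4641915 u
Converting to energy: 0.4641915 u × 931.5 MeV/u = 432.394 MeV
Per nucleus in joules: 432.394 MeV × 1.602e-13 J/MeV = 6.9270e-11 J
Per mole: 6.9270e-11 J × 6.022e23 mol⁻¹ = 4.1714e+13 J/mol

4.17e+10 kJ/mol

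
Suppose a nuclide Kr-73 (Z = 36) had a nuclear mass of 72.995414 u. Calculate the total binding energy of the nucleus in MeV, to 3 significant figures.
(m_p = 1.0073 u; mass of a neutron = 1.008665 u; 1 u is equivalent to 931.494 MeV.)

Mass of separated nucleons = 36(1.0073) + 37(1.008665) = 36.2628 + 37.320605 = 73.583405 u
The mass defect is 73.583405 − 72.995414 = 0.587991 u.
Binding energy = Δm·c² = 0.587991 × 931.494 MeV/u = 547.710 MeV

548 MeV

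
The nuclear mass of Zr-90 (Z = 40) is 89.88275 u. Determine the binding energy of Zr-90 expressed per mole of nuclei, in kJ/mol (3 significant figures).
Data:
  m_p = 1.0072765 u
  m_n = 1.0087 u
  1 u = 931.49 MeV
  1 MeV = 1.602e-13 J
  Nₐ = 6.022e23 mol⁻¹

The nucleus contains 40 protons and 90 − 40 = 50 neutrons.
Mass of separated nucleons = 40(1.0072765) + 50(1.0087) = 40.2910600 + 50.4350 = 90.7260600 u
The mass defect is 90.7260600 − 89.88275 = 0.8433100 u.
Converting to energy: 0.8433100 u × 931.49 MeV/u = 785.535 MeV
Per nucleus in joules: 785.535 MeV × 1.602e-13 J/MeV = 1.2584e-10 J
Per mole: 1.2584e-10 J × 6.022e23 mol⁻¹ = 7.5781e+13 J/mol

7.58e+10 kJ/mol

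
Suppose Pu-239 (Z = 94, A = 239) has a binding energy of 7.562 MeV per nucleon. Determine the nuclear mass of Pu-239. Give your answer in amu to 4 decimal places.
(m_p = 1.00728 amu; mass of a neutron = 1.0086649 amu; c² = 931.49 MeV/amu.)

Total binding energy = 239 × 7.562 = 1807.318 MeV
Mass defect = 1807.318 MeV / (931.49 MeV/amu) = 1.940244 amu
Constituent mass = 94(1.00728) + 145(1.0086649) = 240.9407305 amu
Nuclear mass = 240.9407305 − 1.940244 = 239.0004865 amu ≈ 239.0005 amu (to 4 decimal places)

239.0005 amu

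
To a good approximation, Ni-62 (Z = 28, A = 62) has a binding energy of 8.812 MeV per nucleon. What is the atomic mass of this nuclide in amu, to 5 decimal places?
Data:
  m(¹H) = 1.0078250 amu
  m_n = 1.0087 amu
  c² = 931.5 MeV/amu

Total binding energy = 62 × 8.812 = 546.344 MeV
Mass defect = 546.344 MeV / (931.5 MeV/amu) = 0.5865207 amu
Constituent mass = 28(1.0078250) + 34(1.0087) = 62.5149000 amu
Atomic mass = 62.5149000 − 0.5865207 = 61.9283793 amu ≈ 61.92838 amu (to 5 decimal places)

61.92838 amu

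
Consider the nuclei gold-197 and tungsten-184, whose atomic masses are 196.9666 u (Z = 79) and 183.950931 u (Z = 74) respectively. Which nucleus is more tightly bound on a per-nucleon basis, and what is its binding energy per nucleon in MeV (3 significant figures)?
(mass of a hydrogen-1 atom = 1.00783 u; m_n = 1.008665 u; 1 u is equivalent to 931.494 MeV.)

gold-197: Σm = 79(1.00783) + 118(1.008665) = 198.641040 u; Δm = 1.674440 u; E_B = 1559.7 MeV; E_B/A = 7.917 MeV
tungsten-184: Σm = 74(1.00783) + 110(1.008665) = 185.532570 u; Δm = 1.581639 u; E_B = 1473.3 MeV; E_B/A = 8.007 MeV
tungsten-184 has the higher binding energy per nucleon, so it is the more tightly bound nucleus.

tungsten-184; 8.01 MeV/nucleon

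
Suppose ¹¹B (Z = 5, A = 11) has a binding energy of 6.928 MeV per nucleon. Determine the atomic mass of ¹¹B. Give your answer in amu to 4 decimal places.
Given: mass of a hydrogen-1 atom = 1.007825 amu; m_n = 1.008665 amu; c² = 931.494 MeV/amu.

11.0093 amu

Total binding energy = 11 × 6.928 = 76.208 MeV
Mass defect = 76.208 MeV / (931.494 MeV/amu) = 0.081813 amu
Constituent mass = 5(1.007825) + 6(1.008665) = 11.091115 amu
Atomic mass = 11.091115 − 0.081813 = 11.009302 amu ≈ 11.0093 amu (to 4 decimal places)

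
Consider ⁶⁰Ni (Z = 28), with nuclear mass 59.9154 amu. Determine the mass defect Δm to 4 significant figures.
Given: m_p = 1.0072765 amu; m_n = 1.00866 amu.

0.5655 amu

With 28 protons and 32 neutrons (A = 60):
Mass of separated nucleons = 28(1.0072765) + 32(1.00866) = 28.2037420 + 32.27712 = 60.4808620 amu
Δm = 60.4808620 − 59.9154 = 0.5654620 amu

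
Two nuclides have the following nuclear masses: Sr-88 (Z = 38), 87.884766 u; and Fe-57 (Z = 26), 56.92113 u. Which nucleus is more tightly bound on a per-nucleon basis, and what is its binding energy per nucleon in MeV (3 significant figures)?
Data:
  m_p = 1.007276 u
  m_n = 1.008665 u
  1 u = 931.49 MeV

Sr-88: Σm = 38(1.007276) + 50(1.008665) = 88.709738 u; Δm = 0.824972 u; E_B = 768.45 MeV; E_B/A = 8.732 MeV
Fe-57: Σm = 26(1.007276) + 31(1.008665) = 57.457791 u; Δm = 0.536661 u; E_B = 499.89 MeV; E_B/A = 8.770 MeV
Fe-57 has the higher binding energy per nucleon, so it is the more tightly bound nucleus.

Fe-57; 8.77 MeV/nucleon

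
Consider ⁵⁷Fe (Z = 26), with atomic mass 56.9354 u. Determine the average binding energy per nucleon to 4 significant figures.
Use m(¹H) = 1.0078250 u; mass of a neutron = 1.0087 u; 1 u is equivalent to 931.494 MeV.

8.788 MeV/nucleon

Mass of separated nucleons = 26(1.0078250) + 31(1.0087) = 26.2034500 + 31.2697 = 57.4731500 u
The mass defect is 57.4731500 − 56.9354 = 0.5377500 u.
Binding energy = Δm·c² = 0.5377500 × 931.494 MeV/u = 500.911 MeV
Dividing by A = 57 gives 8.788 MeV per nucleon.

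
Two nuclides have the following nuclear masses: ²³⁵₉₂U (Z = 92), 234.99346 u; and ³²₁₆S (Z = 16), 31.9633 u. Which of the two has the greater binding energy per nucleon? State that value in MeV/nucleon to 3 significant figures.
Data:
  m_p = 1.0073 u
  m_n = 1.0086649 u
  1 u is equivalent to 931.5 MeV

³²₁₆S; 8.50 MeV/nucleon

²³⁵₉₂U: Σm = 92(1.0073) + 143(1.0086649) = 236.9106807 u; Δm = 1.9172207 u; E_B = 1785.9 MeV; E_B/A = 7.600 MeV
³²₁₆S: Σm = 16(1.0073) + 16(1.0086649) = 32.2554384 u; Δm = 0.2921384 u; E_B = 272.13 MeV; E_B/A = 8.504 MeV
³²₁₆S has the higher binding energy per nucleon, so it is the more tightly bound nucleus.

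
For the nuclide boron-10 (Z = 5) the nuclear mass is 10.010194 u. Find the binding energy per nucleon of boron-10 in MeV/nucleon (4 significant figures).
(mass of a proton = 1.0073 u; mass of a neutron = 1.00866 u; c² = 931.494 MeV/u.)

6.484 MeV/nucleon

Total constituent mass: 5 × 1.0073 + 5 × 1.00866 = 10.07980 u
Mass defect Δm = 10.07980 − 10.010194 = 0.069606 u
Converting to energy: 0.069606 u × 931.494 MeV/u = 64.8376 MeV
BE/A = 64.8376 MeV / 10 = 6.484 MeV/nucleon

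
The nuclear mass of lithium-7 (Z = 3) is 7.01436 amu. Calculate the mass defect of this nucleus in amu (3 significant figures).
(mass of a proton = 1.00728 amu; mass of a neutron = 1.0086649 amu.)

Mass of separated nucleons = 3(1.00728) + 4(1.0086649) = 3.02184 + 4.0346596 = 7.0564996 amu
Δm = 7.0564996 − 7.01436 = 0.0421396 amu

0.0421 amu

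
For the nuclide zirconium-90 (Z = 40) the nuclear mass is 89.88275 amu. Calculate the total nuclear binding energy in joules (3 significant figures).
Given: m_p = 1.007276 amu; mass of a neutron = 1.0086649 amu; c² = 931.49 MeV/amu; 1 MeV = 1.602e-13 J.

1.26e-10 J

The nucleus contains 40 protons and 90 − 40 = 50 neutrons.
Total constituent mass: 40 × 1.007276 + 50 × 1.0086649 = 90.7242850 amu
Mass defect Δm = 90.7242850 − 89.88275 = 0.8415350 amu
Binding energy = Δm·c² = 0.8415350 × 931.49 MeV/amu = 783.881 MeV
In joules: 783.881 MeV × 1.602e-13 J/MeV = 1.2558e-10 J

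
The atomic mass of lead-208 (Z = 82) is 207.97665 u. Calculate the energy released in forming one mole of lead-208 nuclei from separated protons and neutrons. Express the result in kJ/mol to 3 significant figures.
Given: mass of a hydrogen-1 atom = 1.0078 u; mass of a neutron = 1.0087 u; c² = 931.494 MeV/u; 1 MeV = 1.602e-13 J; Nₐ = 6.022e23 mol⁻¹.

Σm = 82·m(¹H) + 126·m_n = 82.6396 + 127.0962 = 209.7358 u
The mass defect is 209.7358 − 207.97665 = 1.75915 u.
Binding energy = Δm·c² = 1.75915 × 931.494 MeV/u = 1638.64 MeV
Per nucleus in joules: 1638.64 MeV × 1.602e-13 J/MeV = 2.6251e-10 J
Per mole: 2.6251e-10 J × 6.022e23 mol⁻¹ = 1.5808e+14 J/mol

1.58e+11 kJ/mol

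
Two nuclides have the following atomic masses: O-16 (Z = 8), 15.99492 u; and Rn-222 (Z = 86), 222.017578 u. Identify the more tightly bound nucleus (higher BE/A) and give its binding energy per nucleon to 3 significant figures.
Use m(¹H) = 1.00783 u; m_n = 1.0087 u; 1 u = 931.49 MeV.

O-16; 7.99 MeV/nucleon

O-16: Σm = 8(1.00783) + 8(1.0087) = 16.13224 u; Δm = 0.13732 u; E_B = 127.912 MeV; E_B/A = 7.9945 MeV
Rn-222: Σm = 86(1.00783) + 136(1.0087) = 223.85658 u; Δm = 1.839002 u; E_B = 1713.0 MeV; E_B/A = 7.716 MeV
O-16 has the higher binding energy per nucleon, so it is the more tightly bound nucleus.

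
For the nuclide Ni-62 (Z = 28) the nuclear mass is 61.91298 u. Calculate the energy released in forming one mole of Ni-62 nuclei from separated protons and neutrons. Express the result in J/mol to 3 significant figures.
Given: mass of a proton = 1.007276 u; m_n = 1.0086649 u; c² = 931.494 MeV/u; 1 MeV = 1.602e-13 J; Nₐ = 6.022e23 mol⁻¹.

5.26e+13 J/mol

Mass of separated nucleons = 28(1.007276) + 34(1.0086649) = 28.203728 + 34.2946066 = 62.4983346 u
The mass defect is 62.4983346 − 61.91298 = 0.5853546 u.
Converting to energy: 0.5853546 u × 931.494 MeV/u = 545.254 MeV
Per nucleus in joules: 545.254 MeV × 1.602e-13 J/MeV = 8.7350e-11 J
Per mole: 8.7350e-11 J × 6.022e23 mol⁻¹ = 5.2602e+13 J/mol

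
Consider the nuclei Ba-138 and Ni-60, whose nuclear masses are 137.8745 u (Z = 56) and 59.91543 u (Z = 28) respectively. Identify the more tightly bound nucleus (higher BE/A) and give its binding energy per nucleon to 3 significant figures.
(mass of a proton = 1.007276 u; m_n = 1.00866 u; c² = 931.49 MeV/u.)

Ba-138: Σm = 56(1.007276) + 82(1.00866) = 139.117576 u; Δm = 1.243076 u; E_B = 1157.9 MeV; E_B/A = 8.391 MeV
Ni-60: Σm = 28(1.007276) + 32(1.00866) = 60.480848 u; Δm = 0.565418 u; E_B = 526.68 MeV; E_B/A = 8.778 MeV
Ni-60 has the higher binding energy per nucleon, so it is the more tightly bound nucleus.

Ni-60; 8.78 MeV/nucleon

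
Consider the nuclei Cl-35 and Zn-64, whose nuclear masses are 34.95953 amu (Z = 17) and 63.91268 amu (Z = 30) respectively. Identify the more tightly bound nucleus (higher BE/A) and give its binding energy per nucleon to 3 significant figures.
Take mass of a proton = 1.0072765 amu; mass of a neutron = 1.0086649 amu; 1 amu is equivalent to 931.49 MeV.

Zn-64; 8.74 MeV/nucleon

Cl-35: Σm = 17(1.0072765) + 18(1.0086649) = 35.2796687 amu; Δm = 0.3201387 amu; E_B = 298.21 MeV; E_B/A = 8.520 MeV
Zn-64: Σm = 30(1.0072765) + 34(1.0086649) = 64.5129016 amu; Δm = 0.6002216 amu; E_B = 559.10 MeV; E_B/A = 8.736 MeV
Zn-64 has the higher binding energy per nucleon, so it is the more tightly bound nucleus.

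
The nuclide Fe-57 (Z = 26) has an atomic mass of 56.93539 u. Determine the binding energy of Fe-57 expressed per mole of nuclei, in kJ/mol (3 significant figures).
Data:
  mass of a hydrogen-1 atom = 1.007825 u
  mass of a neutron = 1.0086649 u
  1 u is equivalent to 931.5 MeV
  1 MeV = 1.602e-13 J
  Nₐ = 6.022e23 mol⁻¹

Mass of separated nucleons = 26(1.007825) + 31(1.0086649) = 26.203450 + 31.2686119 = 57.4720619 u
The mass defect is 57.4720619 − 56.93539 = 0.5366719 u.
Binding energy = Δm·c² = 0.5366719 × 931.5 MeV/u = 499.910 MeV
Per nucleus in joules: 499.910 MeV × 1.602e-13 J/MeV = 8.0086e-11 J
Per mole: 8.0086e-11 J × 6.022e23 mol⁻¹ = 4.8228e+13 J/mol

4.82e+10 kJ/mol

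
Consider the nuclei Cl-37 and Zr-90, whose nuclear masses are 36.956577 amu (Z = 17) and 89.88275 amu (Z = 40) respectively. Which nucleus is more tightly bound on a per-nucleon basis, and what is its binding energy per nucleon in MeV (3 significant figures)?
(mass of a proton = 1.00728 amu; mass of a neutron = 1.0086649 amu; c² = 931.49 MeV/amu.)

Cl-37: Σm = 17(1.00728) + 20(1.0086649) = 37.2970580 amu; Δm = 0.3404810 amu; E_B = 317.15 MeV; E_B/A = 8.572 MeV
Zr-90: Σm = 40(1.00728) + 50(1.0086649) = 90.7244450 amu; Δm = 0.8416950 amu; E_B = 784.03 MeV; E_B/A = 8.711 MeV
Zr-90 has the higher binding energy per nucleon, so it is the more tightly bound nucleus.

Zr-90; 8.71 MeV/nucleon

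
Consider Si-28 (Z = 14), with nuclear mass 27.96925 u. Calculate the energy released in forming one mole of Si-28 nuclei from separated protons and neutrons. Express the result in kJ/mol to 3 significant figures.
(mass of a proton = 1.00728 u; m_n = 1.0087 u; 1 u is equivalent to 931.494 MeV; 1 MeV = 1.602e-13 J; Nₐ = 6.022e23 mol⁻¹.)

Total constituent mass: 14 × 1.00728 + 14 × 1.0087 = 28.22372 u
The mass defect is 28.22372 − 27.96925 = 0.25447 u.
E_B = 0.25447 × 931.494 = 237.037 MeV
Per nucleus in joules: 237.037 MeV × 1.602e-13 J/MeV = 3.7973e-11 J
Per mole: 3.7973e-11 J × 6.022e23 mol⁻¹ = 2.2867e+13 J/mol

2.29e+10 kJ/mol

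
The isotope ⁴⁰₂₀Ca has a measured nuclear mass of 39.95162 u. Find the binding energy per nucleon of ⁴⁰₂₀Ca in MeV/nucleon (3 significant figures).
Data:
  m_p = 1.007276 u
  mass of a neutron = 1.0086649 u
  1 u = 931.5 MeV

Z = 20, so N = A − Z = 40 − 20 = 20.
Total constituent mass: 20 × 1.007276 + 20 × 1.0086649 = 40.3188180 u
Mass defect Δm = 40.3188180 − 39.95162 = 0.3671980 u
Binding energy = Δm·c² = 0.3671980 × 931.5 MeV/u = 342.045 MeV
Per nucleon: 342.045 / 40 = 8.551 MeV

8.55 MeV/nucleon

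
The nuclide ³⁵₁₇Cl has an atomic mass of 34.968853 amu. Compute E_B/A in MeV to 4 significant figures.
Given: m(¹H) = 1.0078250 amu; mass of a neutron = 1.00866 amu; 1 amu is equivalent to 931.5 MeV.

8.518 MeV/nucleon

Σm = 17·m(¹H) + 18·m_n = 17.1330250 + 18.15588 = 35.2889050 amu
Δm = 35.2889050 − 34.968853 = 0.3200520 amu
Converting to energy: 0.3200520 amu × 931.5 MeV/amu = 298.128 MeV
BE/A = 298.128 MeV / 35 = 8.518 MeV/nucleon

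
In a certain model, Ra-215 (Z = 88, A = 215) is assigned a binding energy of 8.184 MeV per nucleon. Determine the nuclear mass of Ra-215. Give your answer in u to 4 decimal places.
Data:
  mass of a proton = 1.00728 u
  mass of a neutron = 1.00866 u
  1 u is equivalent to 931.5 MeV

Total binding energy = 215 × 8.184 = 1759.560 MeV
Mass defect = 1759.560 MeV / (931.5 MeV/u) = 1.888953 u
Constituent mass = 88(1.00728) + 127(1.00866) = 216.74046 u
Nuclear mass = 216.74046 − 1.888953 = 214.851507 u ≈ 214.8515 u (to 4 decimal places)

214.8515 u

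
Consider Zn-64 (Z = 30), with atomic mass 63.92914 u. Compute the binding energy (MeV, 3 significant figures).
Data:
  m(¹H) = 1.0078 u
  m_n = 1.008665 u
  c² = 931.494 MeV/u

With 30 protons and 34 neutrons (A = 64):
Total constituent mass: 30 × 1.0078 + 34 × 1.008665 = 64.528610 u
Δm = 64.528610 − 63.92914 = 0.599470 u
Binding energy = Δm·c² = 0.599470 × 931.494 MeV/u = 558.403 MeV

558 MeV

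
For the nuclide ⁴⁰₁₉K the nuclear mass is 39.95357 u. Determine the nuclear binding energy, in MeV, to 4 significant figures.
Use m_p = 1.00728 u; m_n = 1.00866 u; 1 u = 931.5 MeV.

Mass of separated nucleons = 19(1.00728) + 21(1.00866) = 19.13832 + 21.18186 = 40.32018 u
Mass defect Δm = 40.32018 − 39.95357 = 0.36661 u
Converting to energy: 0.36661 u × 931.5 MeV/u = 341.497 MeV

341.5 MeV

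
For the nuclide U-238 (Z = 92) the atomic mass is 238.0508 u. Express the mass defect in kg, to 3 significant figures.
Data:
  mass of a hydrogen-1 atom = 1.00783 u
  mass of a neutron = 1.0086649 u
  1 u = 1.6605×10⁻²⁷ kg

With 92 protons and 146 neutrons (A = 238):
Σm = 92·m(¹H) + 146·m_n = 92.72036 + 147.2650754 = 239.9854354 u
The mass defect is 239.9854354 − 238.0508 = 1.9346354 u.
In SI units: 1.9346354 u × 1.6605×10⁻²⁷ kg/u = 3.2125e-27 kg

3.21e-27 kg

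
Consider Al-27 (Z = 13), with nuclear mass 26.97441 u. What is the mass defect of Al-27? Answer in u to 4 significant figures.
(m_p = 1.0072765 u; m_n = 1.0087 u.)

0.2420 u

With 13 protons and 14 neutrons (A = 27):
Σm = 13·m_p + 14·m_n = 13.0945945 + 14.1218 = 27.2163945 u
Δm = 27.2163945 − 26.97441 = 0.2419845 u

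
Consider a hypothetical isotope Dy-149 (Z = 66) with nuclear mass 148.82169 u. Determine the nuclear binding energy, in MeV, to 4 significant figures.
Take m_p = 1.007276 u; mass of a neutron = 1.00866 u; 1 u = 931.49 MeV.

1283 MeV

With 66 protons and 83 neutrons (A = 149):
Mass of separated nucleons = 66(1.007276) + 83(1.00866) = 66.480216 + 83.71878 = 150.198996 u
Mass defect Δm = 150.198996 − 148.82169 = 1.377306 u
E_B = 1.377306 × 931.49 = 1282.95 MeV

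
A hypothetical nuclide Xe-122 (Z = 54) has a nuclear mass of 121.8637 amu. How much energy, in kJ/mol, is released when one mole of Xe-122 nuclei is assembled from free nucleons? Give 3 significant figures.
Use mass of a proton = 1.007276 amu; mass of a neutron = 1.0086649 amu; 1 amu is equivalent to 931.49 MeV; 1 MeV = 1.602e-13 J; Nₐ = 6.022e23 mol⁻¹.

1.01e+11 kJ/mol

With 54 protons and 68 neutrons (A = 122):
Mass of separated nucleons = 54(1.007276) + 68(1.0086649) = 54.392904 + 68.5892132 = 122.9821172 amu
The mass defect is 122.9821172 − 121.8637 = 1.1184172 amu.
E_B = 1.1184172 × 931.49 = 1041.79 MeV
Per nucleus in joules: 1041.79 MeV × 1.602e-13 J/MeV = 1.6689e-10 J
Per mole: 1.6689e-10 J × 6.022e23 mol⁻¹ = 1.0050e+14 J/mol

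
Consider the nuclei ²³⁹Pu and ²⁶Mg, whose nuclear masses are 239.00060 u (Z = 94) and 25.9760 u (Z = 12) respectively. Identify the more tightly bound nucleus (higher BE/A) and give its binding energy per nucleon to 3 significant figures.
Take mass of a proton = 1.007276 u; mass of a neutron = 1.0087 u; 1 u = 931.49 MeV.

²³⁹Pu: Σm = 94(1.007276) + 145(1.0087) = 240.945444 u; Δm = 1.944844 u; E_B = 1811.6 MeV; E_B/A = 7.580 MeV
²⁶Mg: Σm = 12(1.007276) + 14(1.0087) = 26.209112 u; Δm = 0.233112 u; E_B = 217.14 MeV; E_B/A = 8.352 MeV
²⁶Mg has the higher binding energy per nucleon, so it is the more tightly bound nucleus.

²⁶Mg; 8.35 MeV/nucleon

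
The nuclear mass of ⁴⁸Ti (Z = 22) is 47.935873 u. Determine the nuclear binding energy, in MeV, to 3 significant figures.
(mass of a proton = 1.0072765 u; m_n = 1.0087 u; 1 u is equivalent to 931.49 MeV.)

420 MeV

Mass of separated nucleons = 22(1.0072765) + 26(1.0087) = 22.1600830 + 26.2262 = 48.3862830 u
The mass defect is 48.3862830 − 47.935873 = 0.4504100 u.
Binding energy = Δm·c² = 0.4504100 × 931.49 MeV/u = 419.552 MeV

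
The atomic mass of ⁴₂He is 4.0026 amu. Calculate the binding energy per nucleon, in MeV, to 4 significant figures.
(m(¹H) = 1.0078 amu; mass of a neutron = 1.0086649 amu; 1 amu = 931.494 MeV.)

7.063 MeV/nucleon

With 2 protons and 2 neutrons (A = 4):
Σm = 2·m(¹H) + 2·m_n = 2.0156 + 2.0173298 = 4.0329298 amu
The mass defect is 4.0329298 − 4.0026 = 0.0303298 amu.
E_B = 0.0303298 × 931.494 = 28.2520 MeV
Per nucleon: 28.2520 / 4 = 7.063 MeV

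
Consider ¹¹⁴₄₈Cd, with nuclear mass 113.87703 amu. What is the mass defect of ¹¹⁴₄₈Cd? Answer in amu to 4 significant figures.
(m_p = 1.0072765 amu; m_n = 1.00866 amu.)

1.044 amu

The nucleus contains 48 protons and 114 − 48 = 66 neutrons.
Total constituent mass: 48 × 1.0072765 + 66 × 1.00866 = 114.9208320 amu
Δm = 114.9208320 − 113.87703 = 1.0438020 amu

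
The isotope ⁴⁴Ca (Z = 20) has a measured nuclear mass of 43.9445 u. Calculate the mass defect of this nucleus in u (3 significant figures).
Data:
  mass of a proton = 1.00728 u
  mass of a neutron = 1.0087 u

Z = 20, so N = A − Z = 44 − 20 = 24.
Mass of separated nucleons = 20(1.00728) + 24(1.0087) = 20.14560 + 24.2088 = 44.35440 u
Δm = 44.35440 − 43.9445 = 0.40990 u

0.410 u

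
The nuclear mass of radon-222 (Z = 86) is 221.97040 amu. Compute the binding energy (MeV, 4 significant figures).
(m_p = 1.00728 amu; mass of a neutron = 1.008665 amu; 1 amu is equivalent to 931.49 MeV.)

1708 MeV

With 86 protons and 136 neutrons (A = 222):
Mass of separated nucleons = 86(1.00728) + 136(1.008665) = 86.62608 + 137.178440 = 223.804520 amu
Δm = 223.804520 − 221.97040 = 1.834120 amu
Converting to energy: 1.834120 amu × 931.49 MeV/amu = 1708.46 MeV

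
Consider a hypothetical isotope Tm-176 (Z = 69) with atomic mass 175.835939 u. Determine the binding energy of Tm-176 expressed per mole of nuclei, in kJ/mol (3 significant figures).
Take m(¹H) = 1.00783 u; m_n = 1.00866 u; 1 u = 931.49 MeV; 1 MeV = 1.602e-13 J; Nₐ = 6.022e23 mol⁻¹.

The nucleus contains 69 protons and 176 − 69 = 107 neutrons.
Mass of separated nucleons = 69(1.00783) + 107(1.00866) = 69.54027 + 107.92662 = 177.46689 u
Mass defect Δm = 177.46689 − 175.835939 = 1.630951 u
Converting to energy: 1.630951 u × 931.49 MeV/u = 1519.21 MeV
Per nucleus in joules: 1519.21 MeV × 1.602e-13 J/MeV = 2.4338e-10 J
Per mole: 2.4338e-10 J × 6.022e23 mol⁻¹ = 1.4656e+14 J/mol

1.47e+11 kJ/mol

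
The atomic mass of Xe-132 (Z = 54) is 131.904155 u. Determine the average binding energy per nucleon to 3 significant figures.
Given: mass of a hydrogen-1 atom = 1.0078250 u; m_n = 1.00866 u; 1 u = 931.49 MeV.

Z = 54, so N = A − Z = 132 − 54 = 78.
Mass of separated nucleons = 54(1.0078250) + 78(1.00866) = 54.4225500 + 78.67548 = 133.0980300 u
The mass defect is 133.0980300 − 131.904155 = 1.1938750 u.
E_B = 1.1938750 × 931.49 = 1112.083 MeV
Dividing by A = 132 gives 8.4249 MeV per nucleon.

8.42 MeV/nucleon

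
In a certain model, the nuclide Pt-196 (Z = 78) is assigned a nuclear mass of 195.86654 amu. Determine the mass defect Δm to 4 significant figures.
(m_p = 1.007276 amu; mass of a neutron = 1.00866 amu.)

Z = 78, so N = A − Z = 196 − 78 = 118.
Total constituent mass: 78 × 1.007276 + 118 × 1.00866 = 197.589408 amu
The mass defect is 197.589408 − 195.86654 = 1.722868 amu.

1.723 amu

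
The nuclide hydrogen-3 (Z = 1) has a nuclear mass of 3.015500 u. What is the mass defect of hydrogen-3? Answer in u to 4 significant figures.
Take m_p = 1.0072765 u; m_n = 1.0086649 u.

0.009106 u

Σm = 1·m_p + 2·m_n = 1.0072765 + 2.0173298 = 3.0246063 u
Mass defect Δm = 3.0246063 − 3.015500 = 0.0091063 u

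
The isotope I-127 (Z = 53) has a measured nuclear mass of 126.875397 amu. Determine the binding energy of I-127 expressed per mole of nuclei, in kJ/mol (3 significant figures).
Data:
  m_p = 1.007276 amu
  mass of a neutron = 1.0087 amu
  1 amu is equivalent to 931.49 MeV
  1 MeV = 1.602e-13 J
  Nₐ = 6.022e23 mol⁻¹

Z = 53, so N = A − Z = 127 − 53 = 74.
Mass of separated nucleons = 53(1.007276) + 74(1.0087) = 53.385628 + 74.6438 = 128.029428 amu
Mass defect Δm = 128.029428 − 126.875397 = 1.154031 amu
Binding energy = Δm·c² = 1.154031 × 931.49 MeV/amu = 1074.97 MeV
Per nucleus in joules: 1074.97 MeV × 1.602e-13 J/MeV = 1.7221e-10 J
Per mole: 1.7221e-10 J × 6.022e23 mol⁻¹ = 1.0370e+14 J/mol

1.04e+11 kJ/mol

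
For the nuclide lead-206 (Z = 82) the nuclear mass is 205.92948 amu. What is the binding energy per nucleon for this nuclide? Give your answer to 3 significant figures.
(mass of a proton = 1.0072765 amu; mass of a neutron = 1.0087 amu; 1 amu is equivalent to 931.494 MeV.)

7.90 MeV/nucleon

The nucleus contains 82 protons and 206 − 82 = 124 neutrons.
Total constituent mass: 82 × 1.0072765 + 124 × 1.0087 = 207.6754730 amu
Δm = 207.6754730 − 205.92948 = 1.7459930 amu
Converting to energy: 1.7459930 amu × 931.494 MeV/amu = 1626.38 MeV
BE/A = 1626.38 MeV / 206 = 7.895 MeV/nucleon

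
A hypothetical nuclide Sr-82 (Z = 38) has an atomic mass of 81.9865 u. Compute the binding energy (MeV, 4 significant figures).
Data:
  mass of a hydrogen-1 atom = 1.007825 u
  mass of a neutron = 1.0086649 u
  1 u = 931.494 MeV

The nucleus contains 38 protons and 82 − 38 = 44 neutrons.
Total constituent mass: 38 × 1.007825 + 44 × 1.0086649 = 82.6786056 u
Δm = 82.6786056 − 81.9865 = 0.6921056 u
E_B = 0.6921056 × 931.494 = 644.692 MeV

644.7 MeV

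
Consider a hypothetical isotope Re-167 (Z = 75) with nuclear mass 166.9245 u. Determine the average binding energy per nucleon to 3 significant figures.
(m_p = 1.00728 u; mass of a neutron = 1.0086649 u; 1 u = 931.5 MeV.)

The nucleus contains 75 protons and 167 − 75 = 92 neutrons.
Σm = 75·m_p + 92·m_n = 75.54600 + 92.7971708 = 168.3431708 u
Δm = 168.3431708 − 166.9245 = 1.4186708 u
E_B = 1.4186708 × 931.5 = 1321.49 MeV
BE/A = 1321.49 MeV / 167 = 7.913 MeV/nucleon

7.91 MeV/nucleon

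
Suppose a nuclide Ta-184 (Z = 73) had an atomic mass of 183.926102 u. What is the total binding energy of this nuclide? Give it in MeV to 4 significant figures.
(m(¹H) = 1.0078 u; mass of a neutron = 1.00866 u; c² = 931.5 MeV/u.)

Total constituent mass: 73 × 1.0078 + 111 × 1.00866 = 185.53066 u
Mass defect Δm = 185.53066 − 183.926102 = 1.604558 u
Binding energy = Δm·c² = 1.604558 × 931.5 MeV/u = 1494.65 MeV

1495 MeV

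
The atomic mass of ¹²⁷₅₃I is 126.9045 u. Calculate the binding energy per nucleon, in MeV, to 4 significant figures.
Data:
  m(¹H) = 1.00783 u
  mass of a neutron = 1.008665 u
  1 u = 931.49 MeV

8.447 MeV/nucleon

Z = 53, so N = A − Z = 127 − 53 = 74.
Σm = 53·m(¹H) + 74·m_n = 53.41499 + 74.641210 = 128.056200 u
The mass defect is 128.056200 − 126.9045 = 1.151700 u.
Binding energy = Δm·c² = 1.151700 × 931.49 MeV/u = 1072.80 MeV
Dividing by A = 127 gives 8.447 MeV per nucleon.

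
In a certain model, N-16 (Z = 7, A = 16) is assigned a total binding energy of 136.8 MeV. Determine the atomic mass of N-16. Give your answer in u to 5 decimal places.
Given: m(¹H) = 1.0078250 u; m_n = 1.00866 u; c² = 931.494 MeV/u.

15.98585 u

Mass defect = 136.8 MeV / (931.494 MeV/u) = 0.1468608 u
Constituent mass = 7(1.0078250) + 9(1.00866) = 16.1327150 u
Atomic mass = 16.1327150 − 0.1468608 = 15.9858542 u ≈ 15.98585 u (to 5 decimal places)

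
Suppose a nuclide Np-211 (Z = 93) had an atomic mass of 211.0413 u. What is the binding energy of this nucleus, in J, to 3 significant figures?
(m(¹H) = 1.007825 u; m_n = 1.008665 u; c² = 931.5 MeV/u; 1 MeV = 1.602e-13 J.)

Z = 93, so N = A − Z = 211 − 93 = 118.
Mass of separated nucleons = 93(1.007825) + 118(1.008665) = 93.727725 + 119.022470 = 212.750195 u
The mass defect is 212.750195 − 211.0413 = 1.708895 u.
Binding energy = Δm·c² = 1.708895 × 931.5 MeV/u = 1591.84 MeV
In joules: 1591.84 MeV × 1.602e-13 J/MeV = 2.5501e-10 J

2.55e-10 J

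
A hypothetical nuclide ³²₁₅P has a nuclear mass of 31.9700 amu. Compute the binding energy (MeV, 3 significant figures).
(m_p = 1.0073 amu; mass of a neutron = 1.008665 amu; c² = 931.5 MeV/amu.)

267 MeV

Σm = 15·m_p + 17·m_n = 15.1095 + 17.147305 = 32.256805 amu
The mass defect is 32.256805 − 31.9700 = 0.286805 amu.
E_B = 0.286805 × 931.5 = 267.159 MeV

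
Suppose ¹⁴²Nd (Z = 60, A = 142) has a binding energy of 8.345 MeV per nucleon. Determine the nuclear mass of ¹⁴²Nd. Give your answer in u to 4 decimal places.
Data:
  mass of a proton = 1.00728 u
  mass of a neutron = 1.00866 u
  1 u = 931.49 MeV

141.8748 u

Total binding energy = 142 × 8.345 = 1184.990 MeV
Mass defect = 1184.990 MeV / (931.49 MeV/u) = 1.272145 u
Constituent mass = 60(1.00728) + 82(1.00866) = 143.14692 u
Nuclear mass = 143.14692 − 1.272145 = 141.874775 u ≈ 141.8748 u (to 4 decimal places)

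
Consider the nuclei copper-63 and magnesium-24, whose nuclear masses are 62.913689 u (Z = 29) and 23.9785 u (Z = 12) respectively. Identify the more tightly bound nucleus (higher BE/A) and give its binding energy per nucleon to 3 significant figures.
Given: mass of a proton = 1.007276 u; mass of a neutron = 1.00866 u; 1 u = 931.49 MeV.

copper-63: Σm = 29(1.007276) + 34(1.00866) = 63.505444 u; Δm = 0.591755 u; E_B = 551.21 MeV; E_B/A = 8.749 MeV
magnesium-24: Σm = 12(1.007276) + 12(1.00866) = 24.191232 u; Δm = 0.212732 u; E_B = 198.16 MeV; E_B/A = 8.257 MeV
copper-63 has the higher binding energy per nucleon, so it is the more tightly bound nucleus.

copper-63; 8.75 MeV/nucleon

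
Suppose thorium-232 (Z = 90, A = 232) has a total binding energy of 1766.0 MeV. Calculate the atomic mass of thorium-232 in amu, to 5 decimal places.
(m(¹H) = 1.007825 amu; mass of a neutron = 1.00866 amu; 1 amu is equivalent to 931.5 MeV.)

232.03810 amu

Mass defect = 1766.0 MeV / (931.5 MeV/amu) = 1.8958669 amu
Constituent mass = 90(1.007825) + 142(1.00866) = 233.933970 amu
Atomic mass = 233.933970 − 1.8958669 = 232.0381031 amu ≈ 232.03810 amu (to 5 decimal places)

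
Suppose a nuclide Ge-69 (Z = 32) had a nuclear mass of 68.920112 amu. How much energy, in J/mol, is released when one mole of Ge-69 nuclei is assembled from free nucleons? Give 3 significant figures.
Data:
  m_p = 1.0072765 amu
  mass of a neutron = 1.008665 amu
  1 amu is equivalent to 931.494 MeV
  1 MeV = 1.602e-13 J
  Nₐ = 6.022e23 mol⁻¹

With 32 protons and 37 neutrons (A = 69):
Total constituent mass: 32 × 1.0072765 + 37 × 1.008665 = 69.5534530 amu
Mass defect Δm = 69.5534530 − 68.920112 = 0.6333410 amu
Converting to energy: 0.6333410 amu × 931.494 MeV/amu = 589.953 MeV
Per nucleus in joules: 589.953 MeV × 1.602e-13 J/MeV = 9.4510e-11 J
Per mole: 9.4510e-11 J × 6.022e23 mol⁻¹ = 5.6914e+13 J/mol

5.69e+13 J/mol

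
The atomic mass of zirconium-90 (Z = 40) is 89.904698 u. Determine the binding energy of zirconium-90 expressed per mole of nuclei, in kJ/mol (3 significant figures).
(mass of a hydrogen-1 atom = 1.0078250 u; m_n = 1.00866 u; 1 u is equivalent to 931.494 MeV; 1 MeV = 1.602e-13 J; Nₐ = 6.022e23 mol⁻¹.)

Total constituent mass: 40 × 1.0078250 + 50 × 1.00866 = 90.7460000 u
Δm = 90.7460000 − 89.904698 = 0.8413020 u
E_B = 0.8413020 × 931.494 = 783.668 MeV
Per nucleus in joules: 783.668 MeV × 1.602e-13 J/MeV = 1.2554e-10 J
Per mole: 1.2554e-10 J × 6.022e23 mol⁻¹ = 7.5600e+13 J/mol

7.56e+10 kJ/mol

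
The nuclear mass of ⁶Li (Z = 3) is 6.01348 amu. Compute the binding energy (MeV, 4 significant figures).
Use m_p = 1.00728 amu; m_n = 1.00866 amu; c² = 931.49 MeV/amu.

31.99 MeV

The nucleus contains 3 protons and 6 − 3 = 3 neutrons.
Mass of separated nucleons = 3(1.00728) + 3(1.00866) = 3.02184 + 3.02598 = 6.04782 amu
Δm = 6.04782 − 6.01348 = 0.03434 amu
Converting to energy: 0.03434 amu × 931.49 MeV/amu = 31.9874 MeV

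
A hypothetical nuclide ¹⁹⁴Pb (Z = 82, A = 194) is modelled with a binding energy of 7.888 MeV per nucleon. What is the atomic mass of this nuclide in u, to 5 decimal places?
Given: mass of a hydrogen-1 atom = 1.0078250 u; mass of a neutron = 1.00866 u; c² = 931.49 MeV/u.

193.96875 u

Total binding energy = 194 × 7.888 = 1530.272 MeV
Mass defect = 1530.272 MeV / (931.49 MeV/u) = 1.6428217 u
Constituent mass = 82(1.0078250) + 112(1.00866) = 195.6115700 u
Atomic mass = 195.6115700 − 1.6428217 = 193.9687483 u ≈ 193.96875 u (to 5 decimal places)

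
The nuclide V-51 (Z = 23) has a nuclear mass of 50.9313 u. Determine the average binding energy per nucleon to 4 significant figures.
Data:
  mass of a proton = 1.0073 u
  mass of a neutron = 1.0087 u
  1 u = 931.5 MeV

8.771 MeV/nucleon

Z = 23, so N = A − Z = 51 − 23 = 28.
Total constituent mass: 23 × 1.0073 + 28 × 1.0087 = 51.4115 u
Δm = 51.4115 − 50.9313 = 0.4802 u
Converting to energy: 0.4802 u × 931.5 MeV/u = 447.306 MeV
Dividing by A = 51 gives 8.771 MeV per nucleon.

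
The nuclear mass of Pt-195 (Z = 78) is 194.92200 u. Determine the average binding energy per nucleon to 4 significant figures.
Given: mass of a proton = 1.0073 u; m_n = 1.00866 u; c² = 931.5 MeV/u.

With 78 protons and 117 neutrons (A = 195):
Mass of separated nucleons = 78(1.0073) + 117(1.00866) = 78.5694 + 118.01322 = 196.58262 u
Mass defect Δm = 196.58262 − 194.92200 = 1.66062 u
E_B = 1.66062 × 931.5 = 1546.87 MeV
Per nucleon: 1546.87 / 195 = 7.933 MeV

7.933 MeV/nucleon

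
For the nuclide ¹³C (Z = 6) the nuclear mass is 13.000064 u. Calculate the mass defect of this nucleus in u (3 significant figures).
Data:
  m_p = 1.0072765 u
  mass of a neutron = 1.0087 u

Total constituent mass: 6 × 1.0072765 + 7 × 1.0087 = 13.1045590 u
The mass defect is 13.1045590 − 13.000064 = 0.1044950 u.

0.104 u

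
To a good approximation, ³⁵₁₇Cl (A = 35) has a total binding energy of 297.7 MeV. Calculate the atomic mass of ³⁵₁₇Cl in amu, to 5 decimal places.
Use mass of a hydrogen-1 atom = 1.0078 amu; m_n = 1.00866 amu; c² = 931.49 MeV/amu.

34.96888 amu

Mass defect = 297.7 MeV / (931.49 MeV/amu) = 0.3195955 amu
Constituent mass = 17(1.0078) + 18(1.00866) = 35.28848 amu
Atomic mass = 35.28848 − 0.3195955 = 34.9688845 amu ≈ 34.96888 amu (to 5 decimal places)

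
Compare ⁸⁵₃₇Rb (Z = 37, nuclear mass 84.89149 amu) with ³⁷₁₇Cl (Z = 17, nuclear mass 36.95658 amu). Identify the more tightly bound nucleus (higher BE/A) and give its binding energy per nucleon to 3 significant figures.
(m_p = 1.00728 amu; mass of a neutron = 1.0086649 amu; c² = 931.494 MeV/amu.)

⁸⁵₃₇Rb; 8.70 MeV/nucleon

⁸⁵₃₇Rb: Σm = 37(1.00728) + 48(1.0086649) = 85.6852752 amu; Δm = 0.7937852 amu; E_B = 739.41 MeV; E_B/A = 8.699 MeV
³⁷₁₇Cl: Σm = 17(1.00728) + 20(1.0086649) = 37.2970580 amu; Δm = 0.3404780 amu; E_B = 317.15 MeV; E_B/A = 8.572 MeV
⁸⁵₃₇Rb has the higher binding energy per nucleon, so it is the more tightly bound nucleus.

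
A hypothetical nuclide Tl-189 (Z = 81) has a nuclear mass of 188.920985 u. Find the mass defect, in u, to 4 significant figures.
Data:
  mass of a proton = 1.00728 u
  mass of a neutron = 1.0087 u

1.608 u

Z = 81, so N = A − Z = 189 − 81 = 108.
Total constituent mass: 81 × 1.00728 + 108 × 1.0087 = 190.52928 u
Δm = 190.52928 − 188.920985 = 1.608295 u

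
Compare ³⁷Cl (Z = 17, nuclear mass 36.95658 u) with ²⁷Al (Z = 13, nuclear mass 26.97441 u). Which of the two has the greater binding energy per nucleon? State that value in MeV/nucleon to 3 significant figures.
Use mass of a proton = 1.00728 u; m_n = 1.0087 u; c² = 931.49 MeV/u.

³⁷Cl; 8.59 MeV/nucleon

³⁷Cl: Σm = 17(1.00728) + 20(1.0087) = 37.29776 u; Δm = 0.34118 u; E_B = 317.81 MeV; E_B/A = 8.589 MeV
²⁷Al: Σm = 13(1.00728) + 14(1.0087) = 27.21644 u; Δm = 0.24203 u; E_B = 225.45 MeV; E_B/A = 8.350 MeV
³⁷Cl has the higher binding energy per nucleon, so it is the more tightly bound nucleus.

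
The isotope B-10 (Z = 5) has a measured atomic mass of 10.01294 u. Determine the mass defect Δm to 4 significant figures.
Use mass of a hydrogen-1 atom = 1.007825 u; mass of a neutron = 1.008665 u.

0.06951 u

Z = 5, so N = A − Z = 10 − 5 = 5.
Σm = 5·m(¹H) + 5·m_n = 5.039125 + 5.043325 = 10.082450 u
Δm = 10.082450 − 10.01294 = 0.069510 u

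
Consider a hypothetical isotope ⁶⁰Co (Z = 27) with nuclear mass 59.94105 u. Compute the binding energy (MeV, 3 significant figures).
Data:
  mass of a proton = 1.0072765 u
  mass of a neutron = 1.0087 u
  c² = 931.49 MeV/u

505 MeV

Mass of separated nucleons = 27(1.0072765) + 33(1.0087) = 27.1964655 + 33.2871 = 60.4835655 u
Mass defect Δm = 60.4835655 − 59.94105 = 0.5425155 u
Converting to energy: 0.5425155 u × 931.49 MeV/u = 505.348 MeV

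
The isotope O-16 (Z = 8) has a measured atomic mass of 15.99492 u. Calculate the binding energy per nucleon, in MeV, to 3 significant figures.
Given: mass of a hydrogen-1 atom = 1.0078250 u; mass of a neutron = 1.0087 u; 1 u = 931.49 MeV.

With 8 protons and 8 neutrons (A = 16):
Mass of separated nucleons = 8(1.0078250) + 8(1.0087) = 8.0626000 + 8.0696 = 16.1322000 u
Δm = 16.1322000 − 15.99492 = 0.1372800 u
Converting to energy: 0.1372800 u × 931.49 MeV/u = 127.875 MeV
Dividing by A = 16 gives 7.992 MeV per nucleon.

7.99 MeV/nucleon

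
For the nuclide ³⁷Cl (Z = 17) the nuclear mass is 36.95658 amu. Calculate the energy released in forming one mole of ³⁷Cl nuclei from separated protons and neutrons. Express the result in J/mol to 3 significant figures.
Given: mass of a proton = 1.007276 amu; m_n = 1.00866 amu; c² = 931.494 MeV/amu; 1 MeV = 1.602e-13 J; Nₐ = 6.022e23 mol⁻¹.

3.06e+13 J/mol

Total constituent mass: 17 × 1.007276 + 20 × 1.00866 = 37.296892 amu
Mass defect Δm = 37.296892 − 36.95658 = 0.340312 amu
Converting to energy: 0.340312 amu × 931.494 MeV/amu = 316.999 MeV
Per nucleus in joules: 316.999 MeV × 1.602e-13 J/MeV = 5.0783e-11 J
Per mole: 5.0783e-11 J × 6.022e23 mol⁻¹ = 3.0582e+13 J/mol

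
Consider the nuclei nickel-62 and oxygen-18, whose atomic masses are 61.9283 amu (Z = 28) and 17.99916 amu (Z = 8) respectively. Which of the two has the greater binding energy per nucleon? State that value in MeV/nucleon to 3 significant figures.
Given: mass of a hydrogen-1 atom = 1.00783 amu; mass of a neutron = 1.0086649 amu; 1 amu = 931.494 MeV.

nickel-62: Σm = 28(1.00783) + 34(1.0086649) = 62.5138466 amu; Δm = 0.5855466 amu; E_B = 545.43 MeV; E_B/A = 8.797 MeV
oxygen-18: Σm = 8(1.00783) + 10(1.0086649) = 18.1492890 amu; Δm = 0.1501290 amu; E_B = 139.84 MeV; E_B/A = 7.769 MeV
nickel-62 has the higher binding energy per nucleon, so it is the more tightly bound nucleus.

nickel-62; 8.80 MeV/nucleon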